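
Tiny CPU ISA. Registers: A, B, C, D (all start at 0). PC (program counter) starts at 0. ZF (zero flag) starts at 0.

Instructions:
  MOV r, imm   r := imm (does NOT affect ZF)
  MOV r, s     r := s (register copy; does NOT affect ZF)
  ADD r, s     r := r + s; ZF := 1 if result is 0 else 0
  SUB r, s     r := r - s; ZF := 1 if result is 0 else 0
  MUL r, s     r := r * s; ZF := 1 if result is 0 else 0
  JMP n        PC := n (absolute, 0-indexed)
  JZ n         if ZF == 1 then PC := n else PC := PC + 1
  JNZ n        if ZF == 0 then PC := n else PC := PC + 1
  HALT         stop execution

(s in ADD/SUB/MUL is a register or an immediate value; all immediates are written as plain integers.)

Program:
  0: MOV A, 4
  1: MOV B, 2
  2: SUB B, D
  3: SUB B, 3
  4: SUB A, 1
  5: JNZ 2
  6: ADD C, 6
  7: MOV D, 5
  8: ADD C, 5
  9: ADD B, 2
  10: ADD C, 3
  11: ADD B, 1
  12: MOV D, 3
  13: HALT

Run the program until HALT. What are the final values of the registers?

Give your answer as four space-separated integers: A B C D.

Answer: 0 -7 14 3

Derivation:
Step 1: PC=0 exec 'MOV A, 4'. After: A=4 B=0 C=0 D=0 ZF=0 PC=1
Step 2: PC=1 exec 'MOV B, 2'. After: A=4 B=2 C=0 D=0 ZF=0 PC=2
Step 3: PC=2 exec 'SUB B, D'. After: A=4 B=2 C=0 D=0 ZF=0 PC=3
Step 4: PC=3 exec 'SUB B, 3'. After: A=4 B=-1 C=0 D=0 ZF=0 PC=4
Step 5: PC=4 exec 'SUB A, 1'. After: A=3 B=-1 C=0 D=0 ZF=0 PC=5
Step 6: PC=5 exec 'JNZ 2'. After: A=3 B=-1 C=0 D=0 ZF=0 PC=2
Step 7: PC=2 exec 'SUB B, D'. After: A=3 B=-1 C=0 D=0 ZF=0 PC=3
Step 8: PC=3 exec 'SUB B, 3'. After: A=3 B=-4 C=0 D=0 ZF=0 PC=4
Step 9: PC=4 exec 'SUB A, 1'. After: A=2 B=-4 C=0 D=0 ZF=0 PC=5
Step 10: PC=5 exec 'JNZ 2'. After: A=2 B=-4 C=0 D=0 ZF=0 PC=2
Step 11: PC=2 exec 'SUB B, D'. After: A=2 B=-4 C=0 D=0 ZF=0 PC=3
Step 12: PC=3 exec 'SUB B, 3'. After: A=2 B=-7 C=0 D=0 ZF=0 PC=4
Step 13: PC=4 exec 'SUB A, 1'. After: A=1 B=-7 C=0 D=0 ZF=0 PC=5
Step 14: PC=5 exec 'JNZ 2'. After: A=1 B=-7 C=0 D=0 ZF=0 PC=2
Step 15: PC=2 exec 'SUB B, D'. After: A=1 B=-7 C=0 D=0 ZF=0 PC=3
Step 16: PC=3 exec 'SUB B, 3'. After: A=1 B=-10 C=0 D=0 ZF=0 PC=4
Step 17: PC=4 exec 'SUB A, 1'. After: A=0 B=-10 C=0 D=0 ZF=1 PC=5
Step 18: PC=5 exec 'JNZ 2'. After: A=0 B=-10 C=0 D=0 ZF=1 PC=6
Step 19: PC=6 exec 'ADD C, 6'. After: A=0 B=-10 C=6 D=0 ZF=0 PC=7
Step 20: PC=7 exec 'MOV D, 5'. After: A=0 B=-10 C=6 D=5 ZF=0 PC=8
Step 21: PC=8 exec 'ADD C, 5'. After: A=0 B=-10 C=11 D=5 ZF=0 PC=9
Step 22: PC=9 exec 'ADD B, 2'. After: A=0 B=-8 C=11 D=5 ZF=0 PC=10
Step 23: PC=10 exec 'ADD C, 3'. After: A=0 B=-8 C=14 D=5 ZF=0 PC=11
Step 24: PC=11 exec 'ADD B, 1'. After: A=0 B=-7 C=14 D=5 ZF=0 PC=12
Step 25: PC=12 exec 'MOV D, 3'. After: A=0 B=-7 C=14 D=3 ZF=0 PC=13
Step 26: PC=13 exec 'HALT'. After: A=0 B=-7 C=14 D=3 ZF=0 PC=13 HALTED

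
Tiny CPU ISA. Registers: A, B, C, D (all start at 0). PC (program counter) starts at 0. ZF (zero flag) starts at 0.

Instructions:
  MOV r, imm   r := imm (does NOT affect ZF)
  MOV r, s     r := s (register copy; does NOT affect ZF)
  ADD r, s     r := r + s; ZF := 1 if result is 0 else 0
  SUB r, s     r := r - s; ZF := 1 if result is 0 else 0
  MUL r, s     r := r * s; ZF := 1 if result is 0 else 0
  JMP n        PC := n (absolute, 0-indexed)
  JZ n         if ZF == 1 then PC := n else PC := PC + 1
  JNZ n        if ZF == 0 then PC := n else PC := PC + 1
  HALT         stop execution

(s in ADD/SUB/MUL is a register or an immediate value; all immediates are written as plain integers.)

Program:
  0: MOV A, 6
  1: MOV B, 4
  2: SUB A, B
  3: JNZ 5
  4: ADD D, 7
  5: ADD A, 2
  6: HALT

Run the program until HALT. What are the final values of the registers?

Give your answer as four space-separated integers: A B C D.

Step 1: PC=0 exec 'MOV A, 6'. After: A=6 B=0 C=0 D=0 ZF=0 PC=1
Step 2: PC=1 exec 'MOV B, 4'. After: A=6 B=4 C=0 D=0 ZF=0 PC=2
Step 3: PC=2 exec 'SUB A, B'. After: A=2 B=4 C=0 D=0 ZF=0 PC=3
Step 4: PC=3 exec 'JNZ 5'. After: A=2 B=4 C=0 D=0 ZF=0 PC=5
Step 5: PC=5 exec 'ADD A, 2'. After: A=4 B=4 C=0 D=0 ZF=0 PC=6
Step 6: PC=6 exec 'HALT'. After: A=4 B=4 C=0 D=0 ZF=0 PC=6 HALTED

Answer: 4 4 0 0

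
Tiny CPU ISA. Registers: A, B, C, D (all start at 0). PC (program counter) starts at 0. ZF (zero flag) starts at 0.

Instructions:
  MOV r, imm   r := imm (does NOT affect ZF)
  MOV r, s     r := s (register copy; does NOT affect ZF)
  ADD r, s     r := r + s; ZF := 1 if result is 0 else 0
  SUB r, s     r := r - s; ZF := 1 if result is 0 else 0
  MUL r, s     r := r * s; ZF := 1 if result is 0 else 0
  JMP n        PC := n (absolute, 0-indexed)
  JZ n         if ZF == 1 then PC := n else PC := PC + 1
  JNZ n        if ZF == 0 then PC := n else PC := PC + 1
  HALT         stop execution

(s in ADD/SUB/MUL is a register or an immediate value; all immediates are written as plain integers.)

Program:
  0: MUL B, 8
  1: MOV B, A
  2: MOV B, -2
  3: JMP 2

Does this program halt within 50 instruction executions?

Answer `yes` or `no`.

Step 1: PC=0 exec 'MUL B, 8'. After: A=0 B=0 C=0 D=0 ZF=1 PC=1
Step 2: PC=1 exec 'MOV B, A'. After: A=0 B=0 C=0 D=0 ZF=1 PC=2
Step 3: PC=2 exec 'MOV B, -2'. After: A=0 B=-2 C=0 D=0 ZF=1 PC=3
Step 4: PC=3 exec 'JMP 2'. After: A=0 B=-2 C=0 D=0 ZF=1 PC=2
Step 5: PC=2 exec 'MOV B, -2'. After: A=0 B=-2 C=0 D=0 ZF=1 PC=3
State after step 5 equals state after step 3: the program is in a cycle of length 2 and will never halt.

Answer: no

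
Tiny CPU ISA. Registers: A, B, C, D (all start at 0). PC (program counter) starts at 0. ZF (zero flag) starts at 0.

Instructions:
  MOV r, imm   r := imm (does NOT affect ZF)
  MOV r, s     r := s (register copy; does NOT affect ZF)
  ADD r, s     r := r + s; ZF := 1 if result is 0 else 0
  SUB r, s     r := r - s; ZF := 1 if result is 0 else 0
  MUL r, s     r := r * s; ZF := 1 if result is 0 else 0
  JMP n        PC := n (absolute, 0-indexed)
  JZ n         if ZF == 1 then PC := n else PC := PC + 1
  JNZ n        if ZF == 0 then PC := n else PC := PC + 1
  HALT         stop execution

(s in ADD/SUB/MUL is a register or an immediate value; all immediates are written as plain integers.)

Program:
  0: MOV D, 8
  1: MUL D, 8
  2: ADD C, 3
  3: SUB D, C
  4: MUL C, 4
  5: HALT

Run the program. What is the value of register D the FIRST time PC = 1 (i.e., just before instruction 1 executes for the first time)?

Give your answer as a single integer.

Step 1: PC=0 exec 'MOV D, 8'. After: A=0 B=0 C=0 D=8 ZF=0 PC=1
First time PC=1: D=8

8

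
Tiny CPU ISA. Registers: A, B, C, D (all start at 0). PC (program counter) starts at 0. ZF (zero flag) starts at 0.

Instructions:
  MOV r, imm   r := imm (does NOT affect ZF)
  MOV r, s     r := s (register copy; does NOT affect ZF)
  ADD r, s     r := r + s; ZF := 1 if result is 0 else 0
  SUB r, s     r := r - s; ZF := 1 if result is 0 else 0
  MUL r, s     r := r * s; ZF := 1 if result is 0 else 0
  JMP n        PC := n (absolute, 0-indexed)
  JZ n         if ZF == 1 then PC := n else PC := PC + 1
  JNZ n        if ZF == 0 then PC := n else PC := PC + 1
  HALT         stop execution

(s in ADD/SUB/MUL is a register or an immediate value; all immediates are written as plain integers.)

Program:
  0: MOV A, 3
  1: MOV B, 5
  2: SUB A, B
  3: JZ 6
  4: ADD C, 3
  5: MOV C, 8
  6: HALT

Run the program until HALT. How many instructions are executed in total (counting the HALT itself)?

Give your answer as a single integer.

Step 1: PC=0 exec 'MOV A, 3'. After: A=3 B=0 C=0 D=0 ZF=0 PC=1
Step 2: PC=1 exec 'MOV B, 5'. After: A=3 B=5 C=0 D=0 ZF=0 PC=2
Step 3: PC=2 exec 'SUB A, B'. After: A=-2 B=5 C=0 D=0 ZF=0 PC=3
Step 4: PC=3 exec 'JZ 6'. After: A=-2 B=5 C=0 D=0 ZF=0 PC=4
Step 5: PC=4 exec 'ADD C, 3'. After: A=-2 B=5 C=3 D=0 ZF=0 PC=5
Step 6: PC=5 exec 'MOV C, 8'. After: A=-2 B=5 C=8 D=0 ZF=0 PC=6
Step 7: PC=6 exec 'HALT'. After: A=-2 B=5 C=8 D=0 ZF=0 PC=6 HALTED
Total instructions executed: 7

Answer: 7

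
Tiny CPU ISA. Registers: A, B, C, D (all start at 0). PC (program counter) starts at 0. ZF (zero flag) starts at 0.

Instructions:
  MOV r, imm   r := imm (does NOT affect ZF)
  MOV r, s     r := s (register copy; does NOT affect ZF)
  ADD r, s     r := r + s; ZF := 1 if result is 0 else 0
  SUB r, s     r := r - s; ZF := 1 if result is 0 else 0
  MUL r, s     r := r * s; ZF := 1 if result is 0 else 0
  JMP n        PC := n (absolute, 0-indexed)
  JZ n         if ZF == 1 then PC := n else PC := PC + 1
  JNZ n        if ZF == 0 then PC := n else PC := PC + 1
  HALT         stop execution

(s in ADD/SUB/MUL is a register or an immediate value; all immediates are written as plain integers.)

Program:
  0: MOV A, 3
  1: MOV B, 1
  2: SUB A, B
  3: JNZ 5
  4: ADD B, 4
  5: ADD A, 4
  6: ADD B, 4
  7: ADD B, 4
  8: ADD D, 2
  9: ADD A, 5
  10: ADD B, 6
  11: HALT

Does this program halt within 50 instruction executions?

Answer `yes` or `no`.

Step 1: PC=0 exec 'MOV A, 3'. After: A=3 B=0 C=0 D=0 ZF=0 PC=1
Step 2: PC=1 exec 'MOV B, 1'. After: A=3 B=1 C=0 D=0 ZF=0 PC=2
Step 3: PC=2 exec 'SUB A, B'. After: A=2 B=1 C=0 D=0 ZF=0 PC=3
Step 4: PC=3 exec 'JNZ 5'. After: A=2 B=1 C=0 D=0 ZF=0 PC=5
Step 5: PC=5 exec 'ADD A, 4'. After: A=6 B=1 C=0 D=0 ZF=0 PC=6
Step 6: PC=6 exec 'ADD B, 4'. After: A=6 B=5 C=0 D=0 ZF=0 PC=7
Step 7: PC=7 exec 'ADD B, 4'. After: A=6 B=9 C=0 D=0 ZF=0 PC=8
Step 8: PC=8 exec 'ADD D, 2'. After: A=6 B=9 C=0 D=2 ZF=0 PC=9
Step 9: PC=9 exec 'ADD A, 5'. After: A=11 B=9 C=0 D=2 ZF=0 PC=10
Step 10: PC=10 exec 'ADD B, 6'. After: A=11 B=15 C=0 D=2 ZF=0 PC=11
Step 11: PC=11 exec 'HALT'. After: A=11 B=15 C=0 D=2 ZF=0 PC=11 HALTED

Answer: yes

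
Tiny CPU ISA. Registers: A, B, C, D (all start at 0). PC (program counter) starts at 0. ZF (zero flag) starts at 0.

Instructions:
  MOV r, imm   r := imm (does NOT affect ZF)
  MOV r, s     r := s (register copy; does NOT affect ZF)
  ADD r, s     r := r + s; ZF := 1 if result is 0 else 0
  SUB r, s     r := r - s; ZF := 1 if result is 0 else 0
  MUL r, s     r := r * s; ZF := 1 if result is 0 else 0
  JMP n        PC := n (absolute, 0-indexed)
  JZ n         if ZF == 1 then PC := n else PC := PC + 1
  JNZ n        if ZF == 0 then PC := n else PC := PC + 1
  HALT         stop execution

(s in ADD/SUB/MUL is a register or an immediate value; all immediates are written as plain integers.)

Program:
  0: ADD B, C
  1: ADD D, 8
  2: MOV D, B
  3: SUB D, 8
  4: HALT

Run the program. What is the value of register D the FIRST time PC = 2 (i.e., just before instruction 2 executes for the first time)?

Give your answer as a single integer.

Step 1: PC=0 exec 'ADD B, C'. After: A=0 B=0 C=0 D=0 ZF=1 PC=1
Step 2: PC=1 exec 'ADD D, 8'. After: A=0 B=0 C=0 D=8 ZF=0 PC=2
First time PC=2: D=8

8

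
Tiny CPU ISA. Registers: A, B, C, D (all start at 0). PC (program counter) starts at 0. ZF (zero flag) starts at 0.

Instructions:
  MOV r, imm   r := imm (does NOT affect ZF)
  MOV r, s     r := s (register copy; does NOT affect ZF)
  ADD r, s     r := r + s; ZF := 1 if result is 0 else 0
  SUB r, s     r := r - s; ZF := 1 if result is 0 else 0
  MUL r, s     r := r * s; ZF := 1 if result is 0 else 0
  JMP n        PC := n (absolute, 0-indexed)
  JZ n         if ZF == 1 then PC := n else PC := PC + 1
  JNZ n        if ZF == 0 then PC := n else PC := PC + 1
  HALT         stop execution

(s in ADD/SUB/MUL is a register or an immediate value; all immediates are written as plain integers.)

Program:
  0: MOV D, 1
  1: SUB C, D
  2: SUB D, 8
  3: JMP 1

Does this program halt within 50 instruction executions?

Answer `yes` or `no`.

Step 1: PC=0 exec 'MOV D, 1'. After: A=0 B=0 C=0 D=1 ZF=0 PC=1
Step 2: PC=1 exec 'SUB C, D'. After: A=0 B=0 C=-1 D=1 ZF=0 PC=2
Step 3: PC=2 exec 'SUB D, 8'. After: A=0 B=0 C=-1 D=-7 ZF=0 PC=3
Step 4: PC=3 exec 'JMP 1'. After: A=0 B=0 C=-1 D=-7 ZF=0 PC=1
Step 5: PC=1 exec 'SUB C, D'. After: A=0 B=0 C=6 D=-7 ZF=0 PC=2
Step 6: PC=2 exec 'SUB D, 8'. After: A=0 B=0 C=6 D=-15 ZF=0 PC=3
Step 7: PC=3 exec 'JMP 1'. After: A=0 B=0 C=6 D=-15 ZF=0 PC=1
Step 8: PC=1 exec 'SUB C, D'. After: A=0 B=0 C=21 D=-15 ZF=0 PC=2
Step 9: PC=2 exec 'SUB D, 8'. After: A=0 B=0 C=21 D=-23 ZF=0 PC=3
Step 10: PC=3 exec 'JMP 1'. After: A=0 B=0 C=21 D=-23 ZF=0 PC=1
Step 11: PC=1 exec 'SUB C, D'. After: A=0 B=0 C=44 D=-23 ZF=0 PC=2
Step 12: PC=2 exec 'SUB D, 8'. After: A=0 B=0 C=44 D=-31 ZF=0 PC=3
Step 13: PC=3 exec 'JMP 1'. After: A=0 B=0 C=44 D=-31 ZF=0 PC=1
Step 14: PC=1 exec 'SUB C, D'. After: A=0 B=0 C=75 D=-31 ZF=0 PC=2
Step 15: PC=2 exec 'SUB D, 8'. After: A=0 B=0 C=75 D=-39 ZF=0 PC=3
After 50 steps: not halted. PC revisits the same instructions with no path to HALT; will never halt.

Answer: no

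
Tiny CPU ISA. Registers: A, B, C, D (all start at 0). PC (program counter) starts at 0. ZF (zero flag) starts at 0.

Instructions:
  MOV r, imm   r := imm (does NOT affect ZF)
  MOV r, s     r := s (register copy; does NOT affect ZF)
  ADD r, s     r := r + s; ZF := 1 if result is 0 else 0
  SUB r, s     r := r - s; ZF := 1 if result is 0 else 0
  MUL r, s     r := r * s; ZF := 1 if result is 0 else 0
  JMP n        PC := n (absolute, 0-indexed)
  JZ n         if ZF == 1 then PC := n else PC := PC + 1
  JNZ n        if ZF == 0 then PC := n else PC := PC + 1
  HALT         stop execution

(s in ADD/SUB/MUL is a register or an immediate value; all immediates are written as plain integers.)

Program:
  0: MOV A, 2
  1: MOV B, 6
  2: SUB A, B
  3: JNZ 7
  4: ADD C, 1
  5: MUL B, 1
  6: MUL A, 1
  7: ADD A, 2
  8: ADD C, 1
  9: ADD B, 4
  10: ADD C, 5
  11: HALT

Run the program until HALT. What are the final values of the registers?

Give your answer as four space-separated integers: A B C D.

Answer: -2 10 6 0

Derivation:
Step 1: PC=0 exec 'MOV A, 2'. After: A=2 B=0 C=0 D=0 ZF=0 PC=1
Step 2: PC=1 exec 'MOV B, 6'. After: A=2 B=6 C=0 D=0 ZF=0 PC=2
Step 3: PC=2 exec 'SUB A, B'. After: A=-4 B=6 C=0 D=0 ZF=0 PC=3
Step 4: PC=3 exec 'JNZ 7'. After: A=-4 B=6 C=0 D=0 ZF=0 PC=7
Step 5: PC=7 exec 'ADD A, 2'. After: A=-2 B=6 C=0 D=0 ZF=0 PC=8
Step 6: PC=8 exec 'ADD C, 1'. After: A=-2 B=6 C=1 D=0 ZF=0 PC=9
Step 7: PC=9 exec 'ADD B, 4'. After: A=-2 B=10 C=1 D=0 ZF=0 PC=10
Step 8: PC=10 exec 'ADD C, 5'. After: A=-2 B=10 C=6 D=0 ZF=0 PC=11
Step 9: PC=11 exec 'HALT'. After: A=-2 B=10 C=6 D=0 ZF=0 PC=11 HALTED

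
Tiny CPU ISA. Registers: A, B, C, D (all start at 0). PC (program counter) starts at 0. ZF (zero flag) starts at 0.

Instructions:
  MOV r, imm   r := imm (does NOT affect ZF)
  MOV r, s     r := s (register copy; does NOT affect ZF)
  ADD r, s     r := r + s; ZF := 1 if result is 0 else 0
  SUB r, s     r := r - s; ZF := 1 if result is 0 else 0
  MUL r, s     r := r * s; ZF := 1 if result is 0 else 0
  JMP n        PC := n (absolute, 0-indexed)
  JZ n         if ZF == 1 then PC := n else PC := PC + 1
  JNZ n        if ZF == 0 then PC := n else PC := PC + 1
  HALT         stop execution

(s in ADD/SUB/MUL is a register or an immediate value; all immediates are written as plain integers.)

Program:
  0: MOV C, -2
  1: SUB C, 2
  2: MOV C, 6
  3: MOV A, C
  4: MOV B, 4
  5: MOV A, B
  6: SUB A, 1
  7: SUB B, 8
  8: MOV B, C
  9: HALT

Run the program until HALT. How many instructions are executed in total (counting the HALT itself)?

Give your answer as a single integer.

Step 1: PC=0 exec 'MOV C, -2'. After: A=0 B=0 C=-2 D=0 ZF=0 PC=1
Step 2: PC=1 exec 'SUB C, 2'. After: A=0 B=0 C=-4 D=0 ZF=0 PC=2
Step 3: PC=2 exec 'MOV C, 6'. After: A=0 B=0 C=6 D=0 ZF=0 PC=3
Step 4: PC=3 exec 'MOV A, C'. After: A=6 B=0 C=6 D=0 ZF=0 PC=4
Step 5: PC=4 exec 'MOV B, 4'. After: A=6 B=4 C=6 D=0 ZF=0 PC=5
Step 6: PC=5 exec 'MOV A, B'. After: A=4 B=4 C=6 D=0 ZF=0 PC=6
Step 7: PC=6 exec 'SUB A, 1'. After: A=3 B=4 C=6 D=0 ZF=0 PC=7
Step 8: PC=7 exec 'SUB B, 8'. After: A=3 B=-4 C=6 D=0 ZF=0 PC=8
Step 9: PC=8 exec 'MOV B, C'. After: A=3 B=6 C=6 D=0 ZF=0 PC=9
Step 10: PC=9 exec 'HALT'. After: A=3 B=6 C=6 D=0 ZF=0 PC=9 HALTED
Total instructions executed: 10

Answer: 10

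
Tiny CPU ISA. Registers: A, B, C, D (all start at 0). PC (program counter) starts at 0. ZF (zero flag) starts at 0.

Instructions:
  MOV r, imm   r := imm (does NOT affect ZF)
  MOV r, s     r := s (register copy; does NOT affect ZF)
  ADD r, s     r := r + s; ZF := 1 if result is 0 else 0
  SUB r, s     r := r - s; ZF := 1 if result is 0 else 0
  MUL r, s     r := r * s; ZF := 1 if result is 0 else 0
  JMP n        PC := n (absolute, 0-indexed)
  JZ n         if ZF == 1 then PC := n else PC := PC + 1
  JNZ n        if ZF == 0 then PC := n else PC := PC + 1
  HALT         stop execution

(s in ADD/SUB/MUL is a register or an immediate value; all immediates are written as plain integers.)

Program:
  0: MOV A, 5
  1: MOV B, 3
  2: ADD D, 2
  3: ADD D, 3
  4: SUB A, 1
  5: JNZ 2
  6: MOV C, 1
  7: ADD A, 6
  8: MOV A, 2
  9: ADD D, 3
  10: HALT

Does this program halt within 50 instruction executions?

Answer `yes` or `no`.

Step 1: PC=0 exec 'MOV A, 5'. After: A=5 B=0 C=0 D=0 ZF=0 PC=1
Step 2: PC=1 exec 'MOV B, 3'. After: A=5 B=3 C=0 D=0 ZF=0 PC=2
Step 3: PC=2 exec 'ADD D, 2'. After: A=5 B=3 C=0 D=2 ZF=0 PC=3
Step 4: PC=3 exec 'ADD D, 3'. After: A=5 B=3 C=0 D=5 ZF=0 PC=4
Step 5: PC=4 exec 'SUB A, 1'. After: A=4 B=3 C=0 D=5 ZF=0 PC=5
Step 6: PC=5 exec 'JNZ 2'. After: A=4 B=3 C=0 D=5 ZF=0 PC=2
Step 7: PC=2 exec 'ADD D, 2'. After: A=4 B=3 C=0 D=7 ZF=0 PC=3
Step 8: PC=3 exec 'ADD D, 3'. After: A=4 B=3 C=0 D=10 ZF=0 PC=4
Step 9: PC=4 exec 'SUB A, 1'. After: A=3 B=3 C=0 D=10 ZF=0 PC=5
Step 10: PC=5 exec 'JNZ 2'. After: A=3 B=3 C=0 D=10 ZF=0 PC=2
Step 11: PC=2 exec 'ADD D, 2'. After: A=3 B=3 C=0 D=12 ZF=0 PC=3
Step 12: PC=3 exec 'ADD D, 3'. After: A=3 B=3 C=0 D=15 ZF=0 PC=4
Step 13: PC=4 exec 'SUB A, 1'. After: A=2 B=3 C=0 D=15 ZF=0 PC=5
Step 14: PC=5 exec 'JNZ 2'. After: A=2 B=3 C=0 D=15 ZF=0 PC=2
Step 15: PC=2 exec 'ADD D, 2'. After: A=2 B=3 C=0 D=17 ZF=0 PC=3
Step 16: PC=3 exec 'ADD D, 3'. After: A=2 B=3 C=0 D=20 ZF=0 PC=4
Step 17: PC=4 exec 'SUB A, 1'. After: A=1 B=3 C=0 D=20 ZF=0 PC=5
Step 18: PC=5 exec 'JNZ 2'. After: A=1 B=3 C=0 D=20 ZF=0 PC=2
Step 19: PC=2 exec 'ADD D, 2'. After: A=1 B=3 C=0 D=22 ZF=0 PC=3
Step 20: PC=3 exec 'ADD D, 3'. After: A=1 B=3 C=0 D=25 ZF=0 PC=4
Step 21: PC=4 exec 'SUB A, 1'. After: A=0 B=3 C=0 D=25 ZF=1 PC=5
Step 22: PC=5 exec 'JNZ 2'. After: A=0 B=3 C=0 D=25 ZF=1 PC=6
Step 23: PC=6 exec 'MOV C, 1'. After: A=0 B=3 C=1 D=25 ZF=1 PC=7
Step 24: PC=7 exec 'ADD A, 6'. After: A=6 B=3 C=1 D=25 ZF=0 PC=8
Step 25: PC=8 exec 'MOV A, 2'. After: A=2 B=3 C=1 D=25 ZF=0 PC=9
Step 26: PC=9 exec 'ADD D, 3'. After: A=2 B=3 C=1 D=28 ZF=0 PC=10
Step 27: PC=10 exec 'HALT'. After: A=2 B=3 C=1 D=28 ZF=0 PC=10 HALTED

Answer: yes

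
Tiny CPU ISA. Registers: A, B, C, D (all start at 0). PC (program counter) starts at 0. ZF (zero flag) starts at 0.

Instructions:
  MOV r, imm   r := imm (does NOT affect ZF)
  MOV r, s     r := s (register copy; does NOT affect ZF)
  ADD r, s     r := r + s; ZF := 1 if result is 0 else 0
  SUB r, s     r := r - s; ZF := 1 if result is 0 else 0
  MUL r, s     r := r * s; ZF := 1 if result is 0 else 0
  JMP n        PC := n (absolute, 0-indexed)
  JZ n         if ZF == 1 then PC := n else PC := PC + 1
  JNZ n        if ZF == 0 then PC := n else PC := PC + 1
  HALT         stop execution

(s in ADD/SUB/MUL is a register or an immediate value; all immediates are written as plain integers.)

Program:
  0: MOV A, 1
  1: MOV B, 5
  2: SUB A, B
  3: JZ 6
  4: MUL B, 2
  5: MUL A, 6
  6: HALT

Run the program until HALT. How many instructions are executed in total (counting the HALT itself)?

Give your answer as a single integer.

Step 1: PC=0 exec 'MOV A, 1'. After: A=1 B=0 C=0 D=0 ZF=0 PC=1
Step 2: PC=1 exec 'MOV B, 5'. After: A=1 B=5 C=0 D=0 ZF=0 PC=2
Step 3: PC=2 exec 'SUB A, B'. After: A=-4 B=5 C=0 D=0 ZF=0 PC=3
Step 4: PC=3 exec 'JZ 6'. After: A=-4 B=5 C=0 D=0 ZF=0 PC=4
Step 5: PC=4 exec 'MUL B, 2'. After: A=-4 B=10 C=0 D=0 ZF=0 PC=5
Step 6: PC=5 exec 'MUL A, 6'. After: A=-24 B=10 C=0 D=0 ZF=0 PC=6
Step 7: PC=6 exec 'HALT'. After: A=-24 B=10 C=0 D=0 ZF=0 PC=6 HALTED
Total instructions executed: 7

Answer: 7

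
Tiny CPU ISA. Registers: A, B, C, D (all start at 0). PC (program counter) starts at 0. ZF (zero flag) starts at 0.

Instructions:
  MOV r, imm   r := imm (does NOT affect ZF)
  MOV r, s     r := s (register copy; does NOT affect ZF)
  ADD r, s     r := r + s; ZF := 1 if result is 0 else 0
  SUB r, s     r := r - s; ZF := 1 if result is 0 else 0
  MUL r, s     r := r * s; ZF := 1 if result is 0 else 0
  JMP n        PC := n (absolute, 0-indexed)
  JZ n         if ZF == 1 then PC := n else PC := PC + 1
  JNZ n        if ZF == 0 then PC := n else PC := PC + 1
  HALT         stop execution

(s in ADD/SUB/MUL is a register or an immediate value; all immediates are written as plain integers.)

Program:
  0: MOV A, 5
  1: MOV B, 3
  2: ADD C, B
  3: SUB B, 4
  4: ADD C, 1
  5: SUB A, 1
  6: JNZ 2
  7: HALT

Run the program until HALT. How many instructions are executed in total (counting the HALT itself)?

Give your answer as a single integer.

Answer: 28

Derivation:
Step 1: PC=0 exec 'MOV A, 5'. After: A=5 B=0 C=0 D=0 ZF=0 PC=1
Step 2: PC=1 exec 'MOV B, 3'. After: A=5 B=3 C=0 D=0 ZF=0 PC=2
Step 3: PC=2 exec 'ADD C, B'. After: A=5 B=3 C=3 D=0 ZF=0 PC=3
Step 4: PC=3 exec 'SUB B, 4'. After: A=5 B=-1 C=3 D=0 ZF=0 PC=4
Step 5: PC=4 exec 'ADD C, 1'. After: A=5 B=-1 C=4 D=0 ZF=0 PC=5
Step 6: PC=5 exec 'SUB A, 1'. After: A=4 B=-1 C=4 D=0 ZF=0 PC=6
Step 7: PC=6 exec 'JNZ 2'. After: A=4 B=-1 C=4 D=0 ZF=0 PC=2
Step 8: PC=2 exec 'ADD C, B'. After: A=4 B=-1 C=3 D=0 ZF=0 PC=3
Step 9: PC=3 exec 'SUB B, 4'. After: A=4 B=-5 C=3 D=0 ZF=0 PC=4
Step 10: PC=4 exec 'ADD C, 1'. After: A=4 B=-5 C=4 D=0 ZF=0 PC=5
Step 11: PC=5 exec 'SUB A, 1'. After: A=3 B=-5 C=4 D=0 ZF=0 PC=6
Step 12: PC=6 exec 'JNZ 2'. After: A=3 B=-5 C=4 D=0 ZF=0 PC=2
Step 13: PC=2 exec 'ADD C, B'. After: A=3 B=-5 C=-1 D=0 ZF=0 PC=3
Step 14: PC=3 exec 'SUB B, 4'. After: A=3 B=-9 C=-1 D=0 ZF=0 PC=4
Step 15: PC=4 exec 'ADD C, 1'. After: A=3 B=-9 C=0 D=0 ZF=1 PC=5
Step 16: PC=5 exec 'SUB A, 1'. After: A=2 B=-9 C=0 D=0 ZF=0 PC=6
Step 17: PC=6 exec 'JNZ 2'. After: A=2 B=-9 C=0 D=0 ZF=0 PC=2
Step 18: PC=2 exec 'ADD C, B'. After: A=2 B=-9 C=-9 D=0 ZF=0 PC=3
Step 19: PC=3 exec 'SUB B, 4'. After: A=2 B=-13 C=-9 D=0 ZF=0 PC=4
Step 20: PC=4 exec 'ADD C, 1'. After: A=2 B=-13 C=-8 D=0 ZF=0 PC=5
Step 21: PC=5 exec 'SUB A, 1'. After: A=1 B=-13 C=-8 D=0 ZF=0 PC=6
Step 22: PC=6 exec 'JNZ 2'. After: A=1 B=-13 C=-8 D=0 ZF=0 PC=2
Step 23: PC=2 exec 'ADD C, B'. After: A=1 B=-13 C=-21 D=0 ZF=0 PC=3
Step 24: PC=3 exec 'SUB B, 4'. After: A=1 B=-17 C=-21 D=0 ZF=0 PC=4
Step 25: PC=4 exec 'ADD C, 1'. After: A=1 B=-17 C=-20 D=0 ZF=0 PC=5
Step 26: PC=5 exec 'SUB A, 1'. After: A=0 B=-17 C=-20 D=0 ZF=1 PC=6
Step 27: PC=6 exec 'JNZ 2'. After: A=0 B=-17 C=-20 D=0 ZF=1 PC=7
Step 28: PC=7 exec 'HALT'. After: A=0 B=-17 C=-20 D=0 ZF=1 PC=7 HALTED
Total instructions executed: 28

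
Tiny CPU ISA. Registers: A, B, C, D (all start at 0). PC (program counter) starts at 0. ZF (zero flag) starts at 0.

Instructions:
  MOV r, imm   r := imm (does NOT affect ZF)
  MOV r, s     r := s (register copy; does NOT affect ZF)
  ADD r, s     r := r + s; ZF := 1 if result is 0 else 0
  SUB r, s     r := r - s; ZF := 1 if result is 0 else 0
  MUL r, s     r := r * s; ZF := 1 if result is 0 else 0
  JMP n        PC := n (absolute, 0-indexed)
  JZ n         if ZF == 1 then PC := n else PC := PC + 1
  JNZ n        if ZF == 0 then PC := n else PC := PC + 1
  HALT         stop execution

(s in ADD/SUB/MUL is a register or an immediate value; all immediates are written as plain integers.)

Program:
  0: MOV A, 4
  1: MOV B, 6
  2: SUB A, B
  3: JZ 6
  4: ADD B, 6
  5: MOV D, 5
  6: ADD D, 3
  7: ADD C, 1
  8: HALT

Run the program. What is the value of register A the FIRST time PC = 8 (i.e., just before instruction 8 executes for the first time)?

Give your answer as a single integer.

Step 1: PC=0 exec 'MOV A, 4'. After: A=4 B=0 C=0 D=0 ZF=0 PC=1
Step 2: PC=1 exec 'MOV B, 6'. After: A=4 B=6 C=0 D=0 ZF=0 PC=2
Step 3: PC=2 exec 'SUB A, B'. After: A=-2 B=6 C=0 D=0 ZF=0 PC=3
Step 4: PC=3 exec 'JZ 6'. After: A=-2 B=6 C=0 D=0 ZF=0 PC=4
Step 5: PC=4 exec 'ADD B, 6'. After: A=-2 B=12 C=0 D=0 ZF=0 PC=5
Step 6: PC=5 exec 'MOV D, 5'. After: A=-2 B=12 C=0 D=5 ZF=0 PC=6
Step 7: PC=6 exec 'ADD D, 3'. After: A=-2 B=12 C=0 D=8 ZF=0 PC=7
Step 8: PC=7 exec 'ADD C, 1'. After: A=-2 B=12 C=1 D=8 ZF=0 PC=8
First time PC=8: A=-2

-2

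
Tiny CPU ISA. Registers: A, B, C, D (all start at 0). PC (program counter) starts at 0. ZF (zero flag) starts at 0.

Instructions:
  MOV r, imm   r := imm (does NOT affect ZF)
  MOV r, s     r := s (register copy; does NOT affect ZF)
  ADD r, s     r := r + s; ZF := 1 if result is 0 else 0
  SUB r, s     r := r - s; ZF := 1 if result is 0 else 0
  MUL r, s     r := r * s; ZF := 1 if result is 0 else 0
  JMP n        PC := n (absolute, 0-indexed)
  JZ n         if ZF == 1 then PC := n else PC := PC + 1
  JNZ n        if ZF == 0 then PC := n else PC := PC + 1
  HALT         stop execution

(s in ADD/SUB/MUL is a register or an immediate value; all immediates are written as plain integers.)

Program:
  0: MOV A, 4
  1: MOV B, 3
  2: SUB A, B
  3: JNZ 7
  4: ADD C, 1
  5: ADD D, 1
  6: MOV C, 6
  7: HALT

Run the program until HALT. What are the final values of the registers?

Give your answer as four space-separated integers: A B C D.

Answer: 1 3 0 0

Derivation:
Step 1: PC=0 exec 'MOV A, 4'. After: A=4 B=0 C=0 D=0 ZF=0 PC=1
Step 2: PC=1 exec 'MOV B, 3'. After: A=4 B=3 C=0 D=0 ZF=0 PC=2
Step 3: PC=2 exec 'SUB A, B'. After: A=1 B=3 C=0 D=0 ZF=0 PC=3
Step 4: PC=3 exec 'JNZ 7'. After: A=1 B=3 C=0 D=0 ZF=0 PC=7
Step 5: PC=7 exec 'HALT'. After: A=1 B=3 C=0 D=0 ZF=0 PC=7 HALTED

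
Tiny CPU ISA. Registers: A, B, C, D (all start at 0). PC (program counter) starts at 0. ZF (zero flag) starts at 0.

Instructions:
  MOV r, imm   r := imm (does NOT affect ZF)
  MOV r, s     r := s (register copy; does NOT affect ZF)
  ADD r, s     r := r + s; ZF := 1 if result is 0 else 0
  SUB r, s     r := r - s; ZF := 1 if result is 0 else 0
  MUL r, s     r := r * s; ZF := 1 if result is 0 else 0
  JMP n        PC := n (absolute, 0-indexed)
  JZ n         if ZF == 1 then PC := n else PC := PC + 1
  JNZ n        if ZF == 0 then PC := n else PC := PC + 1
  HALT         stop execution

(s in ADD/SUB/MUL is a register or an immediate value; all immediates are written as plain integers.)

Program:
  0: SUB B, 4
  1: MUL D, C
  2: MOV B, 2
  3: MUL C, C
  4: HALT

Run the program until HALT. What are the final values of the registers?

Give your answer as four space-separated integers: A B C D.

Step 1: PC=0 exec 'SUB B, 4'. After: A=0 B=-4 C=0 D=0 ZF=0 PC=1
Step 2: PC=1 exec 'MUL D, C'. After: A=0 B=-4 C=0 D=0 ZF=1 PC=2
Step 3: PC=2 exec 'MOV B, 2'. After: A=0 B=2 C=0 D=0 ZF=1 PC=3
Step 4: PC=3 exec 'MUL C, C'. After: A=0 B=2 C=0 D=0 ZF=1 PC=4
Step 5: PC=4 exec 'HALT'. After: A=0 B=2 C=0 D=0 ZF=1 PC=4 HALTED

Answer: 0 2 0 0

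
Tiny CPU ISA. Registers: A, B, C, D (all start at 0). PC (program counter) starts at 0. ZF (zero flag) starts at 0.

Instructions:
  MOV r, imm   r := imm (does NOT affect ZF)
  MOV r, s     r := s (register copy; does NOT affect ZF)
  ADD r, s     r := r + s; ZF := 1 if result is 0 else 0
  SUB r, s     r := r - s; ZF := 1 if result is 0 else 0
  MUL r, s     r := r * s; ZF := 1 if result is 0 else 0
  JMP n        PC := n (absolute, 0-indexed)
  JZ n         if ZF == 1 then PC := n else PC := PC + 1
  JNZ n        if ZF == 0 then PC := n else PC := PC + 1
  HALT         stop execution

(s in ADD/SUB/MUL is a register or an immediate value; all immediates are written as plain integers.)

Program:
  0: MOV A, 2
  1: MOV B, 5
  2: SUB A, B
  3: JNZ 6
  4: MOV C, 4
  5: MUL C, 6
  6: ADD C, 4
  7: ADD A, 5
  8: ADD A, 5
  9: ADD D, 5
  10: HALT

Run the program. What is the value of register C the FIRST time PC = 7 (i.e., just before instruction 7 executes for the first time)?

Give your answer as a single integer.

Step 1: PC=0 exec 'MOV A, 2'. After: A=2 B=0 C=0 D=0 ZF=0 PC=1
Step 2: PC=1 exec 'MOV B, 5'. After: A=2 B=5 C=0 D=0 ZF=0 PC=2
Step 3: PC=2 exec 'SUB A, B'. After: A=-3 B=5 C=0 D=0 ZF=0 PC=3
Step 4: PC=3 exec 'JNZ 6'. After: A=-3 B=5 C=0 D=0 ZF=0 PC=6
Step 5: PC=6 exec 'ADD C, 4'. After: A=-3 B=5 C=4 D=0 ZF=0 PC=7
First time PC=7: C=4

4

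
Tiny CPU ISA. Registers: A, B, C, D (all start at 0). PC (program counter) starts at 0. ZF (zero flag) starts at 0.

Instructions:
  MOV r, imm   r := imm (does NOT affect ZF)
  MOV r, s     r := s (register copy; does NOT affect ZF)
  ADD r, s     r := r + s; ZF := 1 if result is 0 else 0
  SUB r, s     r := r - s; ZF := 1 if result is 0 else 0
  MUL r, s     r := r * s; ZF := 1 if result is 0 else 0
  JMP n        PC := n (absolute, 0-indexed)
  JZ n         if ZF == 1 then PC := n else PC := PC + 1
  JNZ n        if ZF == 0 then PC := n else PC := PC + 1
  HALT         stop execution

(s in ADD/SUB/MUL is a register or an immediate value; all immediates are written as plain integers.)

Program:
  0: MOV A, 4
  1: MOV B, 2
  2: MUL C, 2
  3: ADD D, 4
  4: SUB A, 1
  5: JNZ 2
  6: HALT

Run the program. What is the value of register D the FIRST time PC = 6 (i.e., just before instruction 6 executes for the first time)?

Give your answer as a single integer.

Step 1: PC=0 exec 'MOV A, 4'. After: A=4 B=0 C=0 D=0 ZF=0 PC=1
Step 2: PC=1 exec 'MOV B, 2'. After: A=4 B=2 C=0 D=0 ZF=0 PC=2
Step 3: PC=2 exec 'MUL C, 2'. After: A=4 B=2 C=0 D=0 ZF=1 PC=3
Step 4: PC=3 exec 'ADD D, 4'. After: A=4 B=2 C=0 D=4 ZF=0 PC=4
Step 5: PC=4 exec 'SUB A, 1'. After: A=3 B=2 C=0 D=4 ZF=0 PC=5
Step 6: PC=5 exec 'JNZ 2'. After: A=3 B=2 C=0 D=4 ZF=0 PC=2
Step 7: PC=2 exec 'MUL C, 2'. After: A=3 B=2 C=0 D=4 ZF=1 PC=3
Step 8: PC=3 exec 'ADD D, 4'. After: A=3 B=2 C=0 D=8 ZF=0 PC=4
Step 9: PC=4 exec 'SUB A, 1'. After: A=2 B=2 C=0 D=8 ZF=0 PC=5
Step 10: PC=5 exec 'JNZ 2'. After: A=2 B=2 C=0 D=8 ZF=0 PC=2
Step 11: PC=2 exec 'MUL C, 2'. After: A=2 B=2 C=0 D=8 ZF=1 PC=3
Step 12: PC=3 exec 'ADD D, 4'. After: A=2 B=2 C=0 D=12 ZF=0 PC=4
Step 13: PC=4 exec 'SUB A, 1'. After: A=1 B=2 C=0 D=12 ZF=0 PC=5
Step 14: PC=5 exec 'JNZ 2'. After: A=1 B=2 C=0 D=12 ZF=0 PC=2
Step 15: PC=2 exec 'MUL C, 2'. After: A=1 B=2 C=0 D=12 ZF=1 PC=3
Step 16: PC=3 exec 'ADD D, 4'. After: A=1 B=2 C=0 D=16 ZF=0 PC=4
Step 17: PC=4 exec 'SUB A, 1'. After: A=0 B=2 C=0 D=16 ZF=1 PC=5
Step 18: PC=5 exec 'JNZ 2'. After: A=0 B=2 C=0 D=16 ZF=1 PC=6
First time PC=6: D=16

16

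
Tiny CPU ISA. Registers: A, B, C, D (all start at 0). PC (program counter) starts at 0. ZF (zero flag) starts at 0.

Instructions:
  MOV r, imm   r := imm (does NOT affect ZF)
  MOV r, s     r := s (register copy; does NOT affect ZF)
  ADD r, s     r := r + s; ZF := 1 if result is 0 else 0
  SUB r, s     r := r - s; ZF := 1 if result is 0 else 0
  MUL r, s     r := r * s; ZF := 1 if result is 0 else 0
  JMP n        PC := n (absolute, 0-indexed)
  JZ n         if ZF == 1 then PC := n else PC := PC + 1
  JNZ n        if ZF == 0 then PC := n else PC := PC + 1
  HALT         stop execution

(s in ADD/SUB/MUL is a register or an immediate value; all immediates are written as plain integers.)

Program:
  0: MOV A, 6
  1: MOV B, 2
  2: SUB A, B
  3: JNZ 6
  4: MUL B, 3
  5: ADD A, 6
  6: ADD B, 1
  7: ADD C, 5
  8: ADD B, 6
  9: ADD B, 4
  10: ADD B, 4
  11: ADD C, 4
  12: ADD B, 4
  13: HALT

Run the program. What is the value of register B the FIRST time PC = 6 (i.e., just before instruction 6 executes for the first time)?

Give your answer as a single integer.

Step 1: PC=0 exec 'MOV A, 6'. After: A=6 B=0 C=0 D=0 ZF=0 PC=1
Step 2: PC=1 exec 'MOV B, 2'. After: A=6 B=2 C=0 D=0 ZF=0 PC=2
Step 3: PC=2 exec 'SUB A, B'. After: A=4 B=2 C=0 D=0 ZF=0 PC=3
Step 4: PC=3 exec 'JNZ 6'. After: A=4 B=2 C=0 D=0 ZF=0 PC=6
First time PC=6: B=2

2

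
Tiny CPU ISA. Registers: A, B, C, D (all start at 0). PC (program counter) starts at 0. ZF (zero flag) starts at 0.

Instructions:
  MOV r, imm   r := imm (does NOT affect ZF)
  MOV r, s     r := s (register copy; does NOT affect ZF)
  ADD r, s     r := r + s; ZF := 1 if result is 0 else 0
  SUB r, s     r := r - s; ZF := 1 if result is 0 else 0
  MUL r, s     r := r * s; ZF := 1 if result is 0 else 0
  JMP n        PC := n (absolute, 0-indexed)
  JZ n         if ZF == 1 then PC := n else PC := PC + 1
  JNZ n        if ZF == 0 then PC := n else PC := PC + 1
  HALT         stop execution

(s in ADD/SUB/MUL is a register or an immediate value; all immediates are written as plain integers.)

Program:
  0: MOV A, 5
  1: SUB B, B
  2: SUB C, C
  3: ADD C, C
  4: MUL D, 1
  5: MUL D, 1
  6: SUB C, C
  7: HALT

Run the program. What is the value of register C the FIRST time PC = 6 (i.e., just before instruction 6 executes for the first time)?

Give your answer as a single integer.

Step 1: PC=0 exec 'MOV A, 5'. After: A=5 B=0 C=0 D=0 ZF=0 PC=1
Step 2: PC=1 exec 'SUB B, B'. After: A=5 B=0 C=0 D=0 ZF=1 PC=2
Step 3: PC=2 exec 'SUB C, C'. After: A=5 B=0 C=0 D=0 ZF=1 PC=3
Step 4: PC=3 exec 'ADD C, C'. After: A=5 B=0 C=0 D=0 ZF=1 PC=4
Step 5: PC=4 exec 'MUL D, 1'. After: A=5 B=0 C=0 D=0 ZF=1 PC=5
Step 6: PC=5 exec 'MUL D, 1'. After: A=5 B=0 C=0 D=0 ZF=1 PC=6
First time PC=6: C=0

0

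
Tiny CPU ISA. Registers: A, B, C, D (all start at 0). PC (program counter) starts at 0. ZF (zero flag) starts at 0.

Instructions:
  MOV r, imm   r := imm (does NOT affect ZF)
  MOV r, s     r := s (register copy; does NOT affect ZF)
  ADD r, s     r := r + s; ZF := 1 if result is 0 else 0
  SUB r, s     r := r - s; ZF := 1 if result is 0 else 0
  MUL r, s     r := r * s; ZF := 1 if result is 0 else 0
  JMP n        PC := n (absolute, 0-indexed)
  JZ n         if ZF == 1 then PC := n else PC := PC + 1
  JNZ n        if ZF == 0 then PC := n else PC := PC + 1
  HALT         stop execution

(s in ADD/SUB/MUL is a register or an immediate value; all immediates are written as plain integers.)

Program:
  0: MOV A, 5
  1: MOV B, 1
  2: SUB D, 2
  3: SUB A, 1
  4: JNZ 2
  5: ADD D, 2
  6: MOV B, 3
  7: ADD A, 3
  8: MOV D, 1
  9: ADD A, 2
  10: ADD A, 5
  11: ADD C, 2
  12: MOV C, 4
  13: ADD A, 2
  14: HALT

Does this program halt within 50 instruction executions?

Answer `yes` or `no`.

Step 1: PC=0 exec 'MOV A, 5'. After: A=5 B=0 C=0 D=0 ZF=0 PC=1
Step 2: PC=1 exec 'MOV B, 1'. After: A=5 B=1 C=0 D=0 ZF=0 PC=2
Step 3: PC=2 exec 'SUB D, 2'. After: A=5 B=1 C=0 D=-2 ZF=0 PC=3
Step 4: PC=3 exec 'SUB A, 1'. After: A=4 B=1 C=0 D=-2 ZF=0 PC=4
Step 5: PC=4 exec 'JNZ 2'. After: A=4 B=1 C=0 D=-2 ZF=0 PC=2
Step 6: PC=2 exec 'SUB D, 2'. After: A=4 B=1 C=0 D=-4 ZF=0 PC=3
Step 7: PC=3 exec 'SUB A, 1'. After: A=3 B=1 C=0 D=-4 ZF=0 PC=4
Step 8: PC=4 exec 'JNZ 2'. After: A=3 B=1 C=0 D=-4 ZF=0 PC=2
Step 9: PC=2 exec 'SUB D, 2'. After: A=3 B=1 C=0 D=-6 ZF=0 PC=3
Step 10: PC=3 exec 'SUB A, 1'. After: A=2 B=1 C=0 D=-6 ZF=0 PC=4
Step 11: PC=4 exec 'JNZ 2'. After: A=2 B=1 C=0 D=-6 ZF=0 PC=2
Step 12: PC=2 exec 'SUB D, 2'. After: A=2 B=1 C=0 D=-8 ZF=0 PC=3
Step 13: PC=3 exec 'SUB A, 1'. After: A=1 B=1 C=0 D=-8 ZF=0 PC=4
Step 14: PC=4 exec 'JNZ 2'. After: A=1 B=1 C=0 D=-8 ZF=0 PC=2
Step 15: PC=2 exec 'SUB D, 2'. After: A=1 B=1 C=0 D=-10 ZF=0 PC=3
Step 16: PC=3 exec 'SUB A, 1'. After: A=0 B=1 C=0 D=-10 ZF=1 PC=4
Step 17: PC=4 exec 'JNZ 2'. After: A=0 B=1 C=0 D=-10 ZF=1 PC=5
Step 18: PC=5 exec 'ADD D, 2'. After: A=0 B=1 C=0 D=-8 ZF=0 PC=6
Step 19: PC=6 exec 'MOV B, 3'. After: A=0 B=3 C=0 D=-8 ZF=0 PC=7
Step 20: PC=7 exec 'ADD A, 3'. After: A=3 B=3 C=0 D=-8 ZF=0 PC=8
Step 21: PC=8 exec 'MOV D, 1'. After: A=3 B=3 C=0 D=1 ZF=0 PC=9
Step 22: PC=9 exec 'ADD A, 2'. After: A=5 B=3 C=0 D=1 ZF=0 PC=10
Step 23: PC=10 exec 'ADD A, 5'. After: A=10 B=3 C=0 D=1 ZF=0 PC=11
Step 24: PC=11 exec 'ADD C, 2'. After: A=10 B=3 C=2 D=1 ZF=0 PC=12
Step 25: PC=12 exec 'MOV C, 4'. After: A=10 B=3 C=4 D=1 ZF=0 PC=13
Step 26: PC=13 exec 'ADD A, 2'. After: A=12 B=3 C=4 D=1 ZF=0 PC=14
Step 27: PC=14 exec 'HALT'. After: A=12 B=3 C=4 D=1 ZF=0 PC=14 HALTED

Answer: yes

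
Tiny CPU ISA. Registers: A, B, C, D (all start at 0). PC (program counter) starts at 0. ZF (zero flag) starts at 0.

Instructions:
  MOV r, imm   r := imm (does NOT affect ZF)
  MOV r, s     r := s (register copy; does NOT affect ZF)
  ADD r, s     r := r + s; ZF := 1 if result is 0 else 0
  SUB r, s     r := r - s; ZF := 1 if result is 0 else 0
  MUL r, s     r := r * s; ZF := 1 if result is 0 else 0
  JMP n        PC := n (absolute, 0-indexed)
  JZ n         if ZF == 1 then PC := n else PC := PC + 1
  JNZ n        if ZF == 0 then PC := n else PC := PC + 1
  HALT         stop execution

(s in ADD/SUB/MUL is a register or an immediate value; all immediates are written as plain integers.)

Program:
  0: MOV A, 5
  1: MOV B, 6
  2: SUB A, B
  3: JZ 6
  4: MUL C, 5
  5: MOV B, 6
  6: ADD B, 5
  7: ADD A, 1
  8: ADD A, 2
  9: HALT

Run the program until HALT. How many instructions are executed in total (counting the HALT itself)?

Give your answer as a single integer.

Answer: 10

Derivation:
Step 1: PC=0 exec 'MOV A, 5'. After: A=5 B=0 C=0 D=0 ZF=0 PC=1
Step 2: PC=1 exec 'MOV B, 6'. After: A=5 B=6 C=0 D=0 ZF=0 PC=2
Step 3: PC=2 exec 'SUB A, B'. After: A=-1 B=6 C=0 D=0 ZF=0 PC=3
Step 4: PC=3 exec 'JZ 6'. After: A=-1 B=6 C=0 D=0 ZF=0 PC=4
Step 5: PC=4 exec 'MUL C, 5'. After: A=-1 B=6 C=0 D=0 ZF=1 PC=5
Step 6: PC=5 exec 'MOV B, 6'. After: A=-1 B=6 C=0 D=0 ZF=1 PC=6
Step 7: PC=6 exec 'ADD B, 5'. After: A=-1 B=11 C=0 D=0 ZF=0 PC=7
Step 8: PC=7 exec 'ADD A, 1'. After: A=0 B=11 C=0 D=0 ZF=1 PC=8
Step 9: PC=8 exec 'ADD A, 2'. After: A=2 B=11 C=0 D=0 ZF=0 PC=9
Step 10: PC=9 exec 'HALT'. After: A=2 B=11 C=0 D=0 ZF=0 PC=9 HALTED
Total instructions executed: 10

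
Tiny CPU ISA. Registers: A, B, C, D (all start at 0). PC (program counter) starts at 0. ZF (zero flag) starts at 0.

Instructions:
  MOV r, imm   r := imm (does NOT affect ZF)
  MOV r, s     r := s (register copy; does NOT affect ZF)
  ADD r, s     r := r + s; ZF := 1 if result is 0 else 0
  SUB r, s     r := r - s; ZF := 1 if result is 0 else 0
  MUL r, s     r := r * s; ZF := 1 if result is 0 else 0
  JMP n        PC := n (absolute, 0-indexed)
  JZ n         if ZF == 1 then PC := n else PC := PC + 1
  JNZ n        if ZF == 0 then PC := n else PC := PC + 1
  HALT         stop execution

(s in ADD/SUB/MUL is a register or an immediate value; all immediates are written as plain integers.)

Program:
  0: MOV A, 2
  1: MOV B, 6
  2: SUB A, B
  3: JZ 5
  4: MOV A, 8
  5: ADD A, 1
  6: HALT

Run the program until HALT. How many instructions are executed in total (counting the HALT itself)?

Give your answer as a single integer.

Step 1: PC=0 exec 'MOV A, 2'. After: A=2 B=0 C=0 D=0 ZF=0 PC=1
Step 2: PC=1 exec 'MOV B, 6'. After: A=2 B=6 C=0 D=0 ZF=0 PC=2
Step 3: PC=2 exec 'SUB A, B'. After: A=-4 B=6 C=0 D=0 ZF=0 PC=3
Step 4: PC=3 exec 'JZ 5'. After: A=-4 B=6 C=0 D=0 ZF=0 PC=4
Step 5: PC=4 exec 'MOV A, 8'. After: A=8 B=6 C=0 D=0 ZF=0 PC=5
Step 6: PC=5 exec 'ADD A, 1'. After: A=9 B=6 C=0 D=0 ZF=0 PC=6
Step 7: PC=6 exec 'HALT'. After: A=9 B=6 C=0 D=0 ZF=0 PC=6 HALTED
Total instructions executed: 7

Answer: 7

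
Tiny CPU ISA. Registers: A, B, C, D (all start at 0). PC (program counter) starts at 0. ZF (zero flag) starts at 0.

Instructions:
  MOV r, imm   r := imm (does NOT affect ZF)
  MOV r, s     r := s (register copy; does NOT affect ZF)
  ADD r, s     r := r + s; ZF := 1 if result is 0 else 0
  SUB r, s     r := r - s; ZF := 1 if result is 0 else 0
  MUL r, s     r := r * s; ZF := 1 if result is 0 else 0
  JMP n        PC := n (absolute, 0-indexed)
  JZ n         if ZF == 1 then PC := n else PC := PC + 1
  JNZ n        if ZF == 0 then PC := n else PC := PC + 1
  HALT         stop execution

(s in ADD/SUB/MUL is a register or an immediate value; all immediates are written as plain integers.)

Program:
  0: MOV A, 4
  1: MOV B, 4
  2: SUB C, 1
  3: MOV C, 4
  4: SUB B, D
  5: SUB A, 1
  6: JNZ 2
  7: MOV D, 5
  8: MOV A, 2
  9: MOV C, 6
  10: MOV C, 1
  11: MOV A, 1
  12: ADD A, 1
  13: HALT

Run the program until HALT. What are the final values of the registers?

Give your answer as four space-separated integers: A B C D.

Step 1: PC=0 exec 'MOV A, 4'. After: A=4 B=0 C=0 D=0 ZF=0 PC=1
Step 2: PC=1 exec 'MOV B, 4'. After: A=4 B=4 C=0 D=0 ZF=0 PC=2
Step 3: PC=2 exec 'SUB C, 1'. After: A=4 B=4 C=-1 D=0 ZF=0 PC=3
Step 4: PC=3 exec 'MOV C, 4'. After: A=4 B=4 C=4 D=0 ZF=0 PC=4
Step 5: PC=4 exec 'SUB B, D'. After: A=4 B=4 C=4 D=0 ZF=0 PC=5
Step 6: PC=5 exec 'SUB A, 1'. After: A=3 B=4 C=4 D=0 ZF=0 PC=6
Step 7: PC=6 exec 'JNZ 2'. After: A=3 B=4 C=4 D=0 ZF=0 PC=2
Step 8: PC=2 exec 'SUB C, 1'. After: A=3 B=4 C=3 D=0 ZF=0 PC=3
Step 9: PC=3 exec 'MOV C, 4'. After: A=3 B=4 C=4 D=0 ZF=0 PC=4
Step 10: PC=4 exec 'SUB B, D'. After: A=3 B=4 C=4 D=0 ZF=0 PC=5
Step 11: PC=5 exec 'SUB A, 1'. After: A=2 B=4 C=4 D=0 ZF=0 PC=6
Step 12: PC=6 exec 'JNZ 2'. After: A=2 B=4 C=4 D=0 ZF=0 PC=2
Step 13: PC=2 exec 'SUB C, 1'. After: A=2 B=4 C=3 D=0 ZF=0 PC=3
Step 14: PC=3 exec 'MOV C, 4'. After: A=2 B=4 C=4 D=0 ZF=0 PC=4
Step 15: PC=4 exec 'SUB B, D'. After: A=2 B=4 C=4 D=0 ZF=0 PC=5
Step 16: PC=5 exec 'SUB A, 1'. After: A=1 B=4 C=4 D=0 ZF=0 PC=6
Step 17: PC=6 exec 'JNZ 2'. After: A=1 B=4 C=4 D=0 ZF=0 PC=2
Step 18: PC=2 exec 'SUB C, 1'. After: A=1 B=4 C=3 D=0 ZF=0 PC=3
Step 19: PC=3 exec 'MOV C, 4'. After: A=1 B=4 C=4 D=0 ZF=0 PC=4
Step 20: PC=4 exec 'SUB B, D'. After: A=1 B=4 C=4 D=0 ZF=0 PC=5
Step 21: PC=5 exec 'SUB A, 1'. After: A=0 B=4 C=4 D=0 ZF=1 PC=6
Step 22: PC=6 exec 'JNZ 2'. After: A=0 B=4 C=4 D=0 ZF=1 PC=7
Step 23: PC=7 exec 'MOV D, 5'. After: A=0 B=4 C=4 D=5 ZF=1 PC=8
Step 24: PC=8 exec 'MOV A, 2'. After: A=2 B=4 C=4 D=5 ZF=1 PC=9
Step 25: PC=9 exec 'MOV C, 6'. After: A=2 B=4 C=6 D=5 ZF=1 PC=10
Step 26: PC=10 exec 'MOV C, 1'. After: A=2 B=4 C=1 D=5 ZF=1 PC=11
Step 27: PC=11 exec 'MOV A, 1'. After: A=1 B=4 C=1 D=5 ZF=1 PC=12
Step 28: PC=12 exec 'ADD A, 1'. After: A=2 B=4 C=1 D=5 ZF=0 PC=13
Step 29: PC=13 exec 'HALT'. After: A=2 B=4 C=1 D=5 ZF=0 PC=13 HALTED

Answer: 2 4 1 5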